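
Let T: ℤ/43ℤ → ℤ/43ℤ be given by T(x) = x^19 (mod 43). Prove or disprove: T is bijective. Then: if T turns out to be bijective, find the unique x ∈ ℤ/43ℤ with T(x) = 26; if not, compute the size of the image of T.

Since 43 is prime, the nonzero elements of ℤ/43ℤ form a cyclic group of order 42.
As gcd(19, 42) = 1, raising to the 19th power is a bijection on this group: if u^19 ≡ v^19 then (uv^{−1})^19 = 1, and the only element of order dividing gcd(19, 42) = 1 is 1, so u = v.
With T(0) = 0 this makes T injective on all of ℤ/43ℤ, hence bijective (finite equal-size domain and codomain). In particular T is bijective.
Since T is bijective, we find the preimage of 26. The inverse of x ↦ x^19 on (ℤ/43ℤ)^× is x ↦ x^31, because 19·31 = 589 = 14·42 + 1 ≡ 1 (mod 42) and x^{42} = 1 for x ≠ 0 (Fermat). So T⁻¹(26) = 26^31 mod 43.
Repeated squaring mod 43: 26^1 ≡ 26, 26^2 ≡ 26² = 676 ≡ 31, 26^4 ≡ 31² = 961 ≡ 15, 26^8 ≡ 15² = 225 ≡ 10, 26^16 ≡ 10² = 100 ≡ 14. Since 31 = 16 + 8 + 4 + 2 + 1, 26^31 ≡ 14·10·15·31·26: 14·10 = 140 ≡ 11, then 11·15 = 165 ≡ 36, then 36·31 = 1116 ≡ 41, then 41·26 = 1066 ≡ 34. So 26^31 ≡ 34 (mod 43).
Hence T⁻¹(26) = 34.

34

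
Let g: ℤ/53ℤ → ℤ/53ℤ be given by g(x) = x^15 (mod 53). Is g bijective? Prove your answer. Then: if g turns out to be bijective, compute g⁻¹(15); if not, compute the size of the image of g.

42

Since 53 is prime, the nonzero elements of ℤ/53ℤ form a cyclic group of order 52.
As gcd(15, 52) = 1, raising to the 15th power is a bijection on this group: if x_1^15 ≡ x_2^15 then (x_1x_2^{−1})^15 = 1, and the only element of order dividing gcd(15, 52) = 1 is 1, so x_1 = x_2.
With g(0) = 0 this makes g injective on all of ℤ/53ℤ, hence bijective (finite equal-size domain and codomain). In particular g is bijective.
Since g is bijective, we find the preimage of 15. The inverse of x ↦ x^15 on (ℤ/53ℤ)^× is x ↦ x^7, because 15·7 = 105 = 2·52 + 1 ≡ 1 (mod 52) and x^{52} = 1 for x ≠ 0 (Fermat). So g⁻¹(15) = 15^7 mod 53.
Repeated squaring mod 53: 15^1 ≡ 15, 15^2 ≡ 15² = 225 ≡ 13, 15^4 ≡ 13² = 169 ≡ 10. Since 7 = 4 + 2 + 1, 15^7 ≡ 10·13·15: 10·13 = 130 ≡ 24, then 24·15 = 360 ≡ 42. So 15^7 ≡ 42 (mod 53).
Hence g⁻¹(15) = 42.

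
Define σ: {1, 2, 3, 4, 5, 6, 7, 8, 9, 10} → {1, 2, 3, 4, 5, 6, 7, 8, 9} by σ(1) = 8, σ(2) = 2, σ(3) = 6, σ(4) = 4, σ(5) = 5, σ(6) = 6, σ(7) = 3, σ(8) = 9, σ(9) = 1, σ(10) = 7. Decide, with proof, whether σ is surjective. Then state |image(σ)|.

9

Every element of the codomain has a preimage: 1 = σ(9), 2 = σ(2), 3 = σ(7), 4 = σ(4), 5 = σ(5), 6 = σ(3), 7 = σ(10), 8 = σ(1), 9 = σ(8).
Hence σ is surjective.
The image of σ is {1, 2, 3, 4, 5, 6, 7, 8, 9}, which has 9 elements.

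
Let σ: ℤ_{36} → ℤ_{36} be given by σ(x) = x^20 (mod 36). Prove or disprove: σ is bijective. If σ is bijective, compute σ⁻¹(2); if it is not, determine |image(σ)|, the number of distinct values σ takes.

σ(0) = 0^20 = 0.
σ(6): Repeated squaring mod 36: 6^1 ≡ 6, 6^2 ≡ 6² = 36 ≡ 0, 6^4 ≡ 0² = 0, 6^8 ≡ 0² = 0, 6^16 ≡ 0² = 0. Since 20 = 16 + 4, 6^20 ≡ 0·0: 0·0 = 0. So 6^20 ≡ 0 (mod 36).
So σ(0) = σ(6) = 0 while 0 ≠ 6, hence σ is not injective, hence not bijective.
Since σ is not bijective, we determine |image(σ)|. Computing x^20 mod 36 for each x (by repeated squaring, reducing mod 36 at every step), the values σ(0), σ(1), …, σ(35) are: 0, 1, 4, 9, 16, 25, 0, 13, 28, 9, 28, 13, 0, 25, 16, 9, 4, 1, 0, 1, 4, 9, 16, 25, 0, 13, 28, 9, 28, 13, 0, 25, 16, 9, 4, 1.
The distinct values are {0, 1, 4, 9, 13, 16, 25, 28}; there are 8 of them.

8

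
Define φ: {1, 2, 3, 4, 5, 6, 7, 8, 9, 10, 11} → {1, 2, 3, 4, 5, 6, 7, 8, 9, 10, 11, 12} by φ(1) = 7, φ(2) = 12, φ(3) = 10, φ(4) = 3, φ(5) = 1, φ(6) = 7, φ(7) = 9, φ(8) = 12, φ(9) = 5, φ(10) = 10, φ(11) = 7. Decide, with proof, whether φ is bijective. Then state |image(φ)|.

φ(1) = 7 = φ(6) with 1 ≠ 6, so φ is not injective, hence not bijective.
The image of φ is {1, 3, 5, 7, 9, 10, 12}, which has 7 elements.

7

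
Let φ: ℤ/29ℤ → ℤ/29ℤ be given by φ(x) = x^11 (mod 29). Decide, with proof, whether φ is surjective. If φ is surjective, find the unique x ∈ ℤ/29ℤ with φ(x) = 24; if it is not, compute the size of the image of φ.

Since 29 is prime, the nonzero elements of ℤ/29ℤ form a cyclic group of order 28.
As gcd(11, 28) = 1, raising to the 11th power is a bijection on this group: if u^11 ≡ v^11 then (uv^{−1})^11 = 1, and the only element of order dividing gcd(11, 28) = 1 is 1, so u = v.
With φ(0) = 0 this makes φ injective on all of ℤ/29ℤ, hence bijective (finite equal-size domain and codomain). In particular φ is surjective.
Since φ is surjective, we find the preimage of 24. The inverse of x ↦ x^11 on (ℤ/29ℤ)^× is x ↦ x^23, because 11·23 = 253 = 9·28 + 1 ≡ 1 (mod 28) and x^{28} = 1 for x ≠ 0 (Fermat). So φ⁻¹(24) = 24^23 mod 29.
Repeated squaring mod 29: 24^1 ≡ 24, 24^2 ≡ 24² = 576 ≡ 25, 24^4 ≡ 25² = 625 ≡ 16, 24^8 ≡ 16² = 256 ≡ 24, 24^16 ≡ 24² = 576 ≡ 25. Since 23 = 16 + 4 + 2 + 1, 24^23 ≡ 25·16·25·24: 25·16 = 400 ≡ 23, then 23·25 = 575 ≡ 24, then 24·24 = 576 ≡ 25. So 24^23 ≡ 25 (mod 29).
Hence φ⁻¹(24) = 25.

25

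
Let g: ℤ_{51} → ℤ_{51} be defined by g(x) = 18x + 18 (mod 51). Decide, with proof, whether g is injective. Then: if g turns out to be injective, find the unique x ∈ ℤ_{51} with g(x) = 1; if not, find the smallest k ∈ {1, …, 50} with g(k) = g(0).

17

We have gcd(18, 51) = 3 > 1. Taking x_1 = 0 and x_2 = 17: g(0) = 18 and g(17) = 18·17 + 18 = 324 ≡ 18 (mod 51).
So g(0) = g(17) while 0 ≠ 17, therefore g is not injective.
Since g is not injective, we find the least positive k with g(k) = g(0): this means 18k ≡ 0 (mod 51), i.e. 51 ∣ 18k. Since gcd(18, 51) = 3, dividing through by 3 this holds exactly when 17 ∣ 6k, and as gcd(6, 17) = 1, exactly when 17 ∣ k.
The smallest positive such k is 17.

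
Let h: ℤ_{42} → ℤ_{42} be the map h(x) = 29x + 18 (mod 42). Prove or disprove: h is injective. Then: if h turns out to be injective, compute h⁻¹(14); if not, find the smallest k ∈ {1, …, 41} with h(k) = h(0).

10

Recall that h is injective if h(x_1) = h(x_2) implies x_1 = x_2.
If h(x_1) = h(x_2), then 29x_1 ≡ 29x_2 (mod 42). Because gcd(29, 42) = 1, we may cancel 29 to get x_1 ≡ x_2 (mod 42).
So h is injective.
We now compute 29⁻¹ mod 42 explicitly. Euclid's algorithm: 42 = 1·29 + 13, 29 = 2·13 + 3, 13 = 4·3 + 1; back-substituting gives 1 = 29·29 − 20·42, so 29⁻¹ ≡ 29 (mod 42).
Since h is injective, we find h⁻¹(14): we need 29x ≡ 14 − 18 ≡ 38 (mod 42). Using 29⁻¹ = 29: x ≡ 29·38 = 1102 = 26·42 + 10, so x = 10.
Check: h(10) = 29·10 + 18 = 308 = 7·42 + 14 ≡ 14 (mod 42).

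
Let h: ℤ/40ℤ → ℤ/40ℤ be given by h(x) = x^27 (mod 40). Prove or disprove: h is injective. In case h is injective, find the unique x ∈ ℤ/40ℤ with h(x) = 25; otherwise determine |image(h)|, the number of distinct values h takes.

25

h(0) = 0^27 = 0.
h(10): Repeated squaring mod 40: 10^1 ≡ 10, 10^2 ≡ 10² = 100 ≡ 20, 10^4 ≡ 20² = 400 ≡ 0, 10^8 ≡ 0² = 0, 10^16 ≡ 0² = 0. Since 27 = 16 + 8 + 2 + 1, 10^27 ≡ 0·0·20·10: 0·0 = 0, then 0·20 = 0, then 0·10 = 0. So 10^27 ≡ 0 (mod 40).
So h(0) = h(10) = 0 while 0 ≠ 10, thus h is not injective.
Since h is not injective, we determine |image(h)|. Computing x^27 mod 40 for each x (by repeated squaring, reducing mod 40 at every step), the values h(0), h(1), …, h(39) are: 0, 1, 8, 27, 24, 5, 16, 23, 32, 9, 0, 11, 8, 37, 24, 15, 16, 33, 32, 19, 0, 21, 8, 7, 24, 25, 16, 3, 32, 29, 0, 31, 8, 17, 24, 35, 16, 13, 32, 39.
The distinct values are {0, 1, 3, 5, 7, 8, 9, 11, 13, 15, 16, 17, 19, 21, 23, 24, 25, 27, 29, 31, 32, 33, 35, 37, 39}; there are 25 of them.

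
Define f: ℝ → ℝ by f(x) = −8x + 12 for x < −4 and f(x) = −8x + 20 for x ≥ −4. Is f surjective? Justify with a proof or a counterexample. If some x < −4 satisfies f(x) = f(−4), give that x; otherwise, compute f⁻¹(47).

-5

Both pieces are strictly decreasing (slopes −8 and −8), so each is injective on its own interval.
The left piece maps (−∞, −4) onto (44, ∞); the right piece maps [−4, ∞) onto (−∞, 52].
The union (44, ∞) ∪ (−∞, 52] covers ℝ, so f is surjective.
For the follow-up: the images overlap, so an x < −4 with f(x) = f(−4) exists. f(−4) = 52; solving −8x + 12 = 52 for x < −4 gives x = (52 − 12)/(−8) = −5.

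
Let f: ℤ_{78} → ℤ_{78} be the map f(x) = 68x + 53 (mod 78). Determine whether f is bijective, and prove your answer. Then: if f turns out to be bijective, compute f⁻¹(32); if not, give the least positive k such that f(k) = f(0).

We have gcd(68, 78) = 2 > 1. Taking x_1 = 0 and x_2 = 39: f(0) = 53 and f(39) = 68·39 + 53 = 2705 ≡ 53 (mod 78).
So f(0) = f(39) while 0 ≠ 39, therefore f is not injective, hence not bijective.
Since f is not bijective, we find the least positive k with f(k) = f(0): this means 68k ≡ 0 (mod 78), i.e. 78 ∣ 68k. Since gcd(68, 78) = 2, dividing through by 2 this holds exactly when 39 ∣ 34k, and as gcd(34, 39) = 1, exactly when 39 ∣ k.
The smallest positive such k is 39.

39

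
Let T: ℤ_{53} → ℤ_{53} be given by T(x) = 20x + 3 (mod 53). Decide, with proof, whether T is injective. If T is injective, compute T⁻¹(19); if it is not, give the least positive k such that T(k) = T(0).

Recall that T is injective when T(u) = T(v) forces u = v.
If T(u) = T(v), then 20u ≡ 20v (mod 53). Because gcd(20, 53) = 1, we may cancel 20 to get u ≡ v (mod 53).
Thus T is injective.
We now compute 20⁻¹ mod 53 explicitly. Euclid's algorithm: 53 = 2·20 + 13, 20 = 1·13 + 7, 13 = 1·7 + 6, 7 = 1·6 + 1; back-substituting gives 1 = 8·20 − 3·53, so 20⁻¹ ≡ 8 (mod 53).
Since T is injective, we compute T⁻¹(19): solve 20x + 3 ≡ 19 (mod 53), i.e. 20x ≡ 16 (mod 53).
Multiplying by 20⁻¹ = 8 gives x ≡ 8·16 = 128 = 2·53 + 22 ≡ 22 (mod 53).
Check: T(22) = 20·22 + 3 = 443 = 8·53 + 19 ≡ 19 (mod 53).

22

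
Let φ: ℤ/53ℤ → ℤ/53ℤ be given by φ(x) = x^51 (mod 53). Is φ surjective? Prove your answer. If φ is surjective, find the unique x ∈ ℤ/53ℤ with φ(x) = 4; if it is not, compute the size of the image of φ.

Since 53 is prime, the nonzero elements of ℤ/53ℤ form a cyclic group of order 52.
As gcd(51, 52) = 1, raising to the 51st power is a bijection on this group: if x_1^51 ≡ x_2^51 then (x_1x_2^{−1})^51 = 1, and the only element of order dividing gcd(51, 52) = 1 is 1, so x_1 = x_2.
With φ(0) = 0 this makes φ injective on all of ℤ/53ℤ, hence bijective (finite equal-size domain and codomain). In particular φ is surjective.
Since φ is surjective, we find the preimage of 4. The inverse of x ↦ x^51 on (ℤ/53ℤ)^× is x ↦ x^51, because 51·51 = 2601 = 50·52 + 1 ≡ 1 (mod 52) and x^{52} = 1 for x ≠ 0 (Fermat). So φ⁻¹(4) = 4^51 mod 53.
Repeated squaring mod 53: 4^1 ≡ 4, 4^2 ≡ 4² = 16, 4^4 ≡ 16² = 256 ≡ 44, 4^8 ≡ 44² = 1936 ≡ 28, 4^16 ≡ 28² = 784 ≡ 42, 4^32 ≡ 42² = 1764 ≡ 15. Since 51 = 32 + 16 + 2 + 1, 4^51 ≡ 15·42·16·4: 15·42 = 630 ≡ 47, then 47·16 = 752 ≡ 10, then 10·4 = 40. So 4^51 ≡ 40 (mod 53).
Hence φ⁻¹(4) = 40.

40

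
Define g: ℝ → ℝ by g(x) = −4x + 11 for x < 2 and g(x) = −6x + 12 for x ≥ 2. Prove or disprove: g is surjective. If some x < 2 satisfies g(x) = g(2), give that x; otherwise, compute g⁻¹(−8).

10/3

Both pieces are strictly decreasing (slopes −4 and −6), so each is injective on its own interval.
The left piece maps (−∞, 2) onto (3, ∞); the right piece maps [2, ∞) onto (−∞, 0].
The union (3, ∞) ∪ (−∞, 0] omits the interval between 3 and 0; in particular 3 has no preimage. So g is not surjective.
Because the two images are disjoint, no x < 2 has g(x) = g(2), so we compute g⁻¹(−8): −8 lies in (−∞, 0], so solve −6x + 12 = −8: x = (−8 − 12)/(−6) = 10/3.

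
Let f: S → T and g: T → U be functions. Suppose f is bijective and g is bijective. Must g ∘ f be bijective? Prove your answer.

bijective

Injectivity: if g(f(x_1)) = g(f(x_2)) then f(x_1) = f(x_2) (g injective) so x_1 = x_2 (f injective).
Surjectivity: for c ∈ U pick b with g(b) = c, then a with f(a) = b; then (g ∘ f)(a) = c.
So g ∘ f is bijective.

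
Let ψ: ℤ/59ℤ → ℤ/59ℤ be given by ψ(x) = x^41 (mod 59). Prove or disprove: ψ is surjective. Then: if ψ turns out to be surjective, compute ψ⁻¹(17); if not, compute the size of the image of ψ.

Since 59 is prime, the nonzero elements of ℤ/59ℤ form a cyclic group of order 58.
As gcd(41, 58) = 1, raising to the 41st power is a bijection on this group: if a^41 ≡ b^41 then (ab^{−1})^41 = 1, and the only element of order dividing gcd(41, 58) = 1 is 1, so a = b.
With ψ(0) = 0 this makes ψ injective on all of ℤ/59ℤ, hence bijective (finite equal-size domain and codomain). In particular ψ is surjective.
Since ψ is surjective, we find the preimage of 17. The inverse of x ↦ x^41 on (ℤ/59ℤ)^× is x ↦ x^17, because 41·17 = 697 = 12·58 + 1 ≡ 1 (mod 58) and x^{58} = 1 for x ≠ 0 (Fermat). So ψ⁻¹(17) = 17^17 mod 59.
Repeated squaring mod 59: 17^1 ≡ 17, 17^2 ≡ 17² = 289 ≡ 53, 17^4 ≡ 53² = 2809 ≡ 36, 17^8 ≡ 36² = 1296 ≡ 57, 17^16 ≡ 57² = 3249 ≡ 4. Since 17 = 16 + 1, 17^17 ≡ 4·17: 4·17 = 68 ≡ 9. So 17^17 ≡ 9 (mod 59).
Hence ψ⁻¹(17) = 9.

9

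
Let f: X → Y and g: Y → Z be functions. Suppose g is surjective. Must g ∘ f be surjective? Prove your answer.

not surjective

No. Take X = {1}, Y = Z = {1, 2, 3, 4}, f(1) = 1, and g = identity (surjective).
Then (g ∘ f)(1) = 1, and 4 ∈ Z has no preimage under g ∘ f, so g ∘ f is not surjective.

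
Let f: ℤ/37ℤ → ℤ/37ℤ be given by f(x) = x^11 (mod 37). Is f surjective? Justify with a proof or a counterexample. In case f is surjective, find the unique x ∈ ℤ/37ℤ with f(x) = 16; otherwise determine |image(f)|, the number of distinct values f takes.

Since 37 is prime, the nonzero elements of ℤ/37ℤ form a cyclic group of order 36.
As gcd(11, 36) = 1, raising to the 11th power is a bijection on this group: if a^11 ≡ b^11 then (ab^{−1})^11 = 1, and the only element of order dividing gcd(11, 36) = 1 is 1, so a = b.
With f(0) = 0 this makes f injective on all of ℤ/37ℤ, hence bijective (finite equal-size domain and codomain). In particular f is surjective.
Since f is surjective, we find the preimage of 16. The inverse of x ↦ x^11 on (ℤ/37ℤ)^× is x ↦ x^23, because 11·23 = 253 = 7·36 + 1 ≡ 1 (mod 36) and x^{36} = 1 for x ≠ 0 (Fermat). So f⁻¹(16) = 16^23 mod 37.
Repeated squaring mod 37: 16^1 ≡ 16, 16^2 ≡ 16² = 256 ≡ 34, 16^4 ≡ 34² = 1156 ≡ 9, 16^8 ≡ 9² = 81 ≡ 7, 16^16 ≡ 7² = 49 ≡ 12. Since 23 = 16 + 4 + 2 + 1, 16^23 ≡ 12·9·34·16: 12·9 = 108 ≡ 34, then 34·34 = 1156 ≡ 9, then 9·16 = 144 ≡ 33. So 16^23 ≡ 33 (mod 37).
Hence f⁻¹(16) = 33.

33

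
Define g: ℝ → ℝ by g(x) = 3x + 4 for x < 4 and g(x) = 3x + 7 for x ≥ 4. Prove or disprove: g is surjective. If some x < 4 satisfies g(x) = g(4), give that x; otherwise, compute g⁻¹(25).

Both pieces are strictly increasing (slopes 3 and 3), so each is injective on its own interval.
The left piece maps (−∞, 4) onto (−∞, 16); the right piece maps [4, ∞) onto [19, ∞).
The union (−∞, 16) ∪ [19, ∞) omits the interval between 16 and 19; in particular 16 has no preimage. So g is not surjective.
Because the two images are disjoint, no x < 4 has g(x) = g(4), so we compute g⁻¹(25): 25 lies in [19, ∞), so solve 3x + 7 = 25: x = (25 − 7)/3 = 6.

6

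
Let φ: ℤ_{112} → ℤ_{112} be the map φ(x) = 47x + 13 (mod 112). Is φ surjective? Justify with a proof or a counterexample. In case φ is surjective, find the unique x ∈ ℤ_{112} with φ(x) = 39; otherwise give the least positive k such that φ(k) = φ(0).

22

Since gcd(47, 112) = 1, 47 is invertible modulo 112. Euclid's algorithm: 112 = 2·47 + 18, 47 = 2·18 + 11, 18 = 1·11 + 7, 11 = 1·7 + 4, 7 = 1·4 + 3, 4 = 1·3 + 1; back-substituting gives 1 = 31·47 − 13·112, so 47⁻¹ ≡ 31 (mod 112).
Then y ↦ 31(y − 13) is a two-sided inverse to φ, so every y ∈ ℤ_{112} has a preimage.
Therefore φ is surjective.
Since φ is surjective, we find φ⁻¹(39): we need 47x ≡ 39 − 13 ≡ 26 (mod 112). Using 47⁻¹ = 31: x ≡ 31·26 = 806 = 7·112 + 22, so x = 22.
Check: φ(22) = 47·22 + 13 = 1047 = 9·112 + 39 ≡ 39 (mod 112).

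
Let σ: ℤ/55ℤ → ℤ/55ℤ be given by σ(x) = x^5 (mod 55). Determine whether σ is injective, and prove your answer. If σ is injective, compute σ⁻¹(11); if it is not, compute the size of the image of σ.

15

σ(2): Repeated squaring mod 55: 2^1 ≡ 2, 2^2 ≡ 2² = 4, 2^4 ≡ 4² = 16. Since 5 = 4 + 1, 2^5 ≡ 16·2: 16·2 = 32. So 2^5 ≡ 32 (mod 55).
σ(7): Repeated squaring mod 55: 7^1 ≡ 7, 7^2 ≡ 7² = 49, 7^4 ≡ 49² = 2401 ≡ 36. Since 5 = 4 + 1, 7^5 ≡ 36·7: 36·7 = 252 ≡ 32. So 7^5 ≡ 32 (mod 55).
So σ(2) = σ(7) = 32 while 2 ≠ 7, hence σ is not injective.
Since σ is not injective, we determine |image(σ)|. Computing x^5 mod 55 for each x (by repeated squaring, reducing mod 55 at every step), the values σ(0), σ(1), …, σ(54) are: 0, 1, 32, 23, 34, 45, 21, 32, 43, 34, 10, 11, 12, 43, 34, 45, 1, 32, 43, 54, 45, 21, 22, 23, 54, 45, 1, 12, 43, 54, 10, 1, 32, 33, 34, 10, 1, 12, 23, 54, 10, 21, 12, 43, 44, 45, 21, 12, 23, 34, 10, 21, 32, 23, 54.
The distinct values are {0, 1, 10, 11, 12, 21, 22, 23, 32, 33, 34, 43, 44, 45, 54}; there are 15 of them.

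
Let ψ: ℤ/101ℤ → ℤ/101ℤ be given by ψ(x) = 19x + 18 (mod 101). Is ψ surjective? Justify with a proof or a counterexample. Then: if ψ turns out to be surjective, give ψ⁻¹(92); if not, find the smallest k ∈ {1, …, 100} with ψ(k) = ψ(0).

73

Recall: ψ is surjective if every y in the codomain equals ψ(x) for some x in the domain.
Since gcd(19, 101) = 1, 19 is invertible modulo 101. Euclid's algorithm: 101 = 5·19 + 6, 19 = 3·6 + 1; back-substituting gives 1 = 16·19 − 3·101, so 19⁻¹ ≡ 16 (mod 101).
For any y ∈ ℤ/101ℤ, x = 16(y − 18) mod 101 satisfies ψ(x) = 19·16(y − 18) + 18 ≡ y (since 19·16 ≡ 1 mod 101). So every y has a preimage.
Thus ψ is surjective.
Since ψ is surjective, we compute ψ⁻¹(92): solve 19x + 18 ≡ 92 (mod 101), i.e. 19x ≡ 74 (mod 101).
Multiplying by 19⁻¹ = 16 gives x ≡ 16·74 = 1184 = 11·101 + 73 ≡ 73 (mod 101).
Check: ψ(73) = 19·73 + 18 = 1405 = 13·101 + 92 ≡ 92 (mod 101).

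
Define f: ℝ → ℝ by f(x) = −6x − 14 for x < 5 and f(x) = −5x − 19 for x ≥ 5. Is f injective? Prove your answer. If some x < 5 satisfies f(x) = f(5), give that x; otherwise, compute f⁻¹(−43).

Both pieces are strictly decreasing (slopes −6 and −5), so each is injective on its own interval.
The left piece maps (−∞, 5) onto (−44, ∞); the right piece maps [5, ∞) onto (−∞, −44].
These images are disjoint, so no value is attained by both pieces. So f is injective.
Because the two images are disjoint, no x < 5 has f(x) = f(5), so we compute f⁻¹(−43): −43 lies in (−44, ∞), so solve −6x − 14 = −43: x = (−43 + 14)/(−6) = 29/6.

29/6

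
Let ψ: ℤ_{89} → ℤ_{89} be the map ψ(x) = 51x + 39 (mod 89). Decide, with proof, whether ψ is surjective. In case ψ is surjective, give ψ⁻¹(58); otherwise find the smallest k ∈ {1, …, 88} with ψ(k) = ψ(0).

Recall that ψ is surjective if every y in the codomain equals ψ(x) for some x in the domain.
Since gcd(51, 89) = 1, 51 is invertible modulo 89. Euclid's algorithm: 89 = 1·51 + 38, 51 = 1·38 + 13, 38 = 2·13 + 12, 13 = 1·12 + 1; back-substituting gives 1 = 7·51 − 4·89, so 51⁻¹ ≡ 7 (mod 89).
For any y ∈ ℤ_{89}, x = 7(y − 39) mod 89 satisfies ψ(x) = 51·7(y − 39) + 39 ≡ y (since 51·7 ≡ 1 mod 89). So every y has a preimage.
Thus ψ is surjective.
Since ψ is surjective, we compute ψ⁻¹(58): solve 51x + 39 ≡ 58 (mod 89), i.e. 51x ≡ 19 (mod 89).
Multiplying by 51⁻¹ = 7 gives x ≡ 7·19 = 133 = 1·89 + 44 ≡ 44 (mod 89).
Check: ψ(44) = 51·44 + 39 = 2283 = 25·89 + 58 ≡ 58 (mod 89).

44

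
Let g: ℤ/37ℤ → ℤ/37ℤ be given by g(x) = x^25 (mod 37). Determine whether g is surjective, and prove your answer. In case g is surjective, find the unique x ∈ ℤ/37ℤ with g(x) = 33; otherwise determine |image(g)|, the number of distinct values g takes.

Since 37 is prime, the nonzero elements of ℤ/37ℤ form a cyclic group of order 36.
As gcd(25, 36) = 1, raising to the 25th power is a bijection on this group: if u^25 ≡ v^25 then (uv^{−1})^25 = 1, and the only element of order dividing gcd(25, 36) = 1 is 1, so u = v.
With g(0) = 0 this makes g injective on all of ℤ/37ℤ, hence bijective (finite equal-size domain and codomain). In particular g is surjective.
Since g is surjective, we find the preimage of 33. The inverse of x ↦ x^25 on (ℤ/37ℤ)^× is x ↦ x^13, because 25·13 = 325 = 9·36 + 1 ≡ 1 (mod 36) and x^{36} = 1 for x ≠ 0 (Fermat). So g⁻¹(33) = 33^13 mod 37.
Repeated squaring mod 37: 33^1 ≡ 33, 33^2 ≡ 33² = 1089 ≡ 16, 33^4 ≡ 16² = 256 ≡ 34, 33^8 ≡ 34² = 1156 ≡ 9. Since 13 = 8 + 4 + 1, 33^13 ≡ 9·34·33: 9·34 = 306 ≡ 10, then 10·33 = 330 ≡ 34. So 33^13 ≡ 34 (mod 37).
Hence g⁻¹(33) = 34.

34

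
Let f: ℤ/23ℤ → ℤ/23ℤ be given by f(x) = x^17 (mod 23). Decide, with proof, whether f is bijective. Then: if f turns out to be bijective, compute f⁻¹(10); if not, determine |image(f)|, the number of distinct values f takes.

15

Since 23 is prime, the nonzero elements of ℤ/23ℤ form a cyclic group of order 22.
As gcd(17, 22) = 1, raising to the 17th power is a bijection on this group: if a^17 ≡ b^17 then (ab^{−1})^17 = 1, and the only element of order dividing gcd(17, 22) = 1 is 1, so a = b.
With f(0) = 0 this makes f injective on all of ℤ/23ℤ, hence bijective (finite equal-size domain and codomain). In particular f is bijective.
Since f is bijective, we find the preimage of 10. The inverse of x ↦ x^17 on (ℤ/23ℤ)^× is x ↦ x^13, because 17·13 = 221 = 10·22 + 1 ≡ 1 (mod 22) and x^{22} = 1 for x ≠ 0 (Fermat). So f⁻¹(10) = 10^13 mod 23.
Repeated squaring mod 23: 10^1 ≡ 10, 10^2 ≡ 10² = 100 ≡ 8, 10^4 ≡ 8² = 64 ≡ 18, 10^8 ≡ 18² = 324 ≡ 2. Since 13 = 8 + 4 + 1, 10^13 ≡ 2·18·10: 2·18 = 36 ≡ 13, then 13·10 = 130 ≡ 15. So 10^13 ≡ 15 (mod 23).
Hence f⁻¹(10) = 15.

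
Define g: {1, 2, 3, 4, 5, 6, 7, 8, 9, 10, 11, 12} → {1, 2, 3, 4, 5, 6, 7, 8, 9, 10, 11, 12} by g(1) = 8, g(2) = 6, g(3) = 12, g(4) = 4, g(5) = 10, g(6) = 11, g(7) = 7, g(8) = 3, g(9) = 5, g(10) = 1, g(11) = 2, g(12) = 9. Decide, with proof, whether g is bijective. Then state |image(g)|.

The values 8, 6, 12, 4, 10, 11, 7, 3, 5, 1, 2, 9 are a permutation of {1, 2, 3, 4, 5, 6, 7, 8, 9, 10, 11, 12}: each element appears exactly once.
So g is injective and surjective, hence bijective.
The image of g is {1, 2, 3, 4, 5, 6, 7, 8, 9, 10, 11, 12}, which has 12 elements.

12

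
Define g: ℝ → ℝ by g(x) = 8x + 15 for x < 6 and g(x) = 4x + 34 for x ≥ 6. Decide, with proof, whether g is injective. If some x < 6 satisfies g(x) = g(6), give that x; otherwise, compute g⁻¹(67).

Both pieces are strictly increasing (slopes 8 and 4), so each is injective on its own interval.
The left piece maps (−∞, 6) onto (−∞, 63); the right piece maps [6, ∞) onto [58, ∞).
These images overlap. In particular g(6) = 58 (right piece), and solving 8x + 15 = 58 on the left piece gives x = 43/8 < 6.
So g(43/8) = g(6) with 43/8 ≠ 6, and g is not injective. This x = 43/8 is the requested value below 6.

43/8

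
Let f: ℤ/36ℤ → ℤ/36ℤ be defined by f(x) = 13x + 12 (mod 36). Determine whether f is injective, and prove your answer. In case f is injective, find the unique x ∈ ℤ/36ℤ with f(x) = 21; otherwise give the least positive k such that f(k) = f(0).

9

If f(s) = f(t), then 13s ≡ 13t (mod 36). Because gcd(13, 36) = 1, we may cancel 13 to get s ≡ t (mod 36).
So f is injective.
We now compute 13⁻¹ mod 36 explicitly. Euclid's algorithm: 36 = 2·13 + 10, 13 = 1·10 + 3, 10 = 3·3 + 1; back-substituting gives 1 = 25·13 − 9·36, so 13⁻¹ ≡ 25 (mod 36).
Since f is injective, we compute f⁻¹(21): solve 13x + 12 ≡ 21 (mod 36), i.e. 13x ≡ 9 (mod 36).
Multiplying by 13⁻¹ = 25 gives x ≡ 25·9 = 225 = 6·36 + 9 ≡ 9 (mod 36).
Check: f(9) = 13·9 + 12 = 129 = 3·36 + 21 ≡ 21 (mod 36).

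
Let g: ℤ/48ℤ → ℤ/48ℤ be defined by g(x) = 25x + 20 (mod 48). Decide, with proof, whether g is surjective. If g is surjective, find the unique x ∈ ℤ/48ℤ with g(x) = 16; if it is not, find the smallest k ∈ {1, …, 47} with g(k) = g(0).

44

Since gcd(25, 48) = 1, 25 is invertible modulo 48. Euclid's algorithm: 48 = 1·25 + 23, 25 = 1·23 + 2, 23 = 11·2 + 1; back-substituting gives 1 = 25·25 − 13·48, so 25⁻¹ ≡ 25 (mod 48).
Then y ↦ 25(y − 20) is a two-sided inverse to g, so every y ∈ ℤ/48ℤ has a preimage.
Hence g is surjective.
Since g is surjective, we find g⁻¹(16): we need 25x ≡ 16 − 20 ≡ 44 (mod 48). Using 25⁻¹ = 25: x ≡ 25·44 = 1100 = 22·48 + 44, so x = 44.
Check: g(44) = 25·44 + 20 = 1120 = 23·48 + 16 ≡ 16 (mod 48).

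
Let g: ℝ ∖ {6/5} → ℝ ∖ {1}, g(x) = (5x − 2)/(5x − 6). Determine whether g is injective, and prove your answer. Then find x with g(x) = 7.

4/3

Suppose g(s) = g(t). Cross-multiplying: (5s − 2)(5t − 6) = (5t − 2)(5s − 6).
Expanding both sides and cancelling the symmetric terms leaves −20·(s − t) = 0. Since −20 ≠ 0, s = t. So g is injective.
Solving g(x) = 7: cross-multiplying gives 5x − 2 = 7(5x − 6), which rearranges to −30x = −40, so x = 4/3.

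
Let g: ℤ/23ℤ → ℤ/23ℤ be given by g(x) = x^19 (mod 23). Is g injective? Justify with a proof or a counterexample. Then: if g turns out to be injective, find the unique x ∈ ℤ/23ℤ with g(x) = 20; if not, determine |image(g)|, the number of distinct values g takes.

21

Since 23 is prime, the nonzero elements of ℤ/23ℤ form a cyclic group of order 22.
As gcd(19, 22) = 1, raising to the 19th power is a bijection on this group: if u^19 ≡ v^19 then (uv^{−1})^19 = 1, and the only element of order dividing gcd(19, 22) = 1 is 1, so u = v.
With g(0) = 0 this makes g injective on all of ℤ/23ℤ, hence bijective (finite equal-size domain and codomain). In particular g is injective.
Since g is injective, we find the preimage of 20. The inverse of x ↦ x^19 on (ℤ/23ℤ)^× is x ↦ x^7, because 19·7 = 133 = 6·22 + 1 ≡ 1 (mod 22) and x^{22} = 1 for x ≠ 0 (Fermat). So g⁻¹(20) = 20^7 mod 23.
Repeated squaring mod 23: 20^1 ≡ 20, 20^2 ≡ 20² = 400 ≡ 9, 20^4 ≡ 9² = 81 ≡ 12. Since 7 = 4 + 2 + 1, 20^7 ≡ 12·9·20: 12·9 = 108 ≡ 16, then 16·20 = 320 ≡ 21. So 20^7 ≡ 21 (mod 23).
Hence g⁻¹(20) = 21.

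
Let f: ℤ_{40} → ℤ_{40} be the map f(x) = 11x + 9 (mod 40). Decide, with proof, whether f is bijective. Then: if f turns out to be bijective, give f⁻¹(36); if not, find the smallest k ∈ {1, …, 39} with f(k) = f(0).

17

If f(x_1) = f(x_2), then 11x_1 ≡ 11x_2 (mod 40). Because gcd(11, 40) = 1, we may cancel 11 to get x_1 ≡ x_2 (mod 40).
We now compute 11⁻¹ mod 40 explicitly. Euclid's algorithm: 40 = 3·11 + 7, 11 = 1·7 + 4, 7 = 1·4 + 3, 4 = 1·3 + 1; back-substituting gives 1 = 11·11 − 3·40, so 11⁻¹ ≡ 11 (mod 40).
Then y ↦ 11(y − 9) is a two-sided inverse to f, so every y ∈ ℤ_{40} has a preimage.
Thus f is bijective.
Since f is bijective, we find f⁻¹(36): we need 11x ≡ 36 − 9 ≡ 27 (mod 40). Using 11⁻¹ = 11: x ≡ 11·27 = 297 = 7·40 + 17, so x = 17.
Check: f(17) = 11·17 + 9 = 196 = 4·40 + 36 ≡ 36 (mod 40).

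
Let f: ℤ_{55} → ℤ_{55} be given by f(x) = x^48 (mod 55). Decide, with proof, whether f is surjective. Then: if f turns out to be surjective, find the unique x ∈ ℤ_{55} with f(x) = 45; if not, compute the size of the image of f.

12

f(4): Repeated squaring mod 55: 4^1 ≡ 4, 4^2 ≡ 4² = 16, 4^4 ≡ 16² = 256 ≡ 36, 4^8 ≡ 36² = 1296 ≡ 31, 4^16 ≡ 31² = 961 ≡ 26, 4^32 ≡ 26² = 676 ≡ 16. Since 48 = 32 + 16, 4^48 ≡ 16·26: 16·26 = 416 ≡ 31. So 4^48 ≡ 31 (mod 55).
f(7): Repeated squaring mod 55: 7^1 ≡ 7, 7^2 ≡ 7² = 49, 7^4 ≡ 49² = 2401 ≡ 36, 7^8 ≡ 36² = 1296 ≡ 31, 7^16 ≡ 31² = 961 ≡ 26, 7^32 ≡ 26² = 676 ≡ 16. Since 48 = 32 + 16, 7^48 ≡ 16·26: 16·26 = 416 ≡ 31. So 7^48 ≡ 31 (mod 55).
So f(4) = f(7) = 31 while 4 ≠ 7, hence f is not injective.
A non-injective map from the 55-element set ℤ_{55} to itself takes at most 54 distinct values, so it cannot be surjective. Therefore f is not surjective.
Since f is not surjective, we determine |image(f)|. Computing x^48 mod 55 for each x (by repeated squaring, reducing mod 55 at every step), the values f(0), f(1), …, f(54) are: 0, 1, 36, 16, 31, 15, 26, 31, 16, 36, 45, 11, 1, 36, 16, 20, 26, 26, 31, 16, 25, 1, 11, 1, 36, 5, 31, 26, 26, 31, 5, 36, 1, 11, 1, 25, 16, 31, 26, 26, 20, 16, 36, 1, 11, 45, 36, 16, 31, 26, 15, 31, 16, 36, 1.
The distinct values are {0, 1, 5, 11, 15, 16, 20, 25, 26, 31, 36, 45}; there are 12 of them.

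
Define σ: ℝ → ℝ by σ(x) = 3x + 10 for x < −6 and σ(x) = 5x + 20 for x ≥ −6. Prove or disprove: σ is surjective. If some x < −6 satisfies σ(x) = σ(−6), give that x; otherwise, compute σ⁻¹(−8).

-20/3

Both pieces are strictly increasing (slopes 3 and 5), so each is injective on its own interval.
The left piece maps (−∞, −6) onto (−∞, −8); the right piece maps [−6, ∞) onto [−10, ∞).
The union (−∞, −8) ∪ [−10, ∞) covers ℝ, so σ is surjective.
For the follow-up: the images overlap, so an x < −6 with σ(x) = σ(−6) exists. σ(−6) = −10; solving 3x + 10 = −10 for x < −6 gives x = (−10 − 10)/3 = −20/3.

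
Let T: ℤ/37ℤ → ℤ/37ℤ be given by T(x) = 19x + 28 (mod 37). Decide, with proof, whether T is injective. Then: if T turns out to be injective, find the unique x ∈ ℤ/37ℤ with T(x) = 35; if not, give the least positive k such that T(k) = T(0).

14

If T(s) = T(t), then 19s ≡ 19t (mod 37). Because gcd(19, 37) = 1, we may cancel 19 to get s ≡ t (mod 37).
Thus T is injective.
We now compute 19⁻¹ mod 37 explicitly. Euclid's algorithm: 37 = 1·19 + 18, 19 = 1·18 + 1; back-substituting gives 1 = 2·19 − 1·37, so 19⁻¹ ≡ 2 (mod 37).
Since T is injective, we compute T⁻¹(35): solve 19x + 28 ≡ 35 (mod 37), i.e. 19x ≡ 7 (mod 37).
Multiplying by 19⁻¹ = 2 gives x ≡ 2·7 = 14 ≡ 14 (mod 37).
Check: T(14) = 19·14 + 28 = 294 = 7·37 + 35 ≡ 35 (mod 37).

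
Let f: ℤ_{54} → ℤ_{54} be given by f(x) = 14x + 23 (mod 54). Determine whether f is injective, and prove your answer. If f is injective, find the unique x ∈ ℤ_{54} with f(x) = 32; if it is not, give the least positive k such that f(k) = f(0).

27

Recall that injectivity means: for all a, b in the domain, f(a) = f(b) implies a = b.
We have gcd(14, 54) = 2 > 1. Taking a = 0 and b = 27: f(0) = 23 and f(27) = 14·27 + 23 = 401 ≡ 23 (mod 54).
So f(0) = f(27) while 0 ≠ 27, so f is not injective.
Since f is not injective, we find the least positive k with f(k) = f(0): this means 14k ≡ 0 (mod 54), i.e. 54 ∣ 14k. Since gcd(14, 54) = 2, dividing through by 2 this holds exactly when 27 ∣ 7k, and as gcd(7, 27) = 1, exactly when 27 ∣ k.
The smallest positive such k is 27.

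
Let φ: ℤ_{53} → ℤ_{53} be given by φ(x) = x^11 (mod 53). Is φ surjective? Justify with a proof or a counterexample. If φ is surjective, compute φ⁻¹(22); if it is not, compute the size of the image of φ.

45

Since 53 is prime, the nonzero elements of ℤ_{53} form a cyclic group of order 52.
As gcd(11, 52) = 1, raising to the 11th power is a bijection on this group: if x_1^11 ≡ x_2^11 then (x_1x_2^{−1})^11 = 1, and the only element of order dividing gcd(11, 52) = 1 is 1, so x_1 = x_2.
With φ(0) = 0 this makes φ injective on all of ℤ_{53}, hence bijective (finite equal-size domain and codomain). In particular φ is surjective.
Since φ is surjective, we find the preimage of 22. The inverse of x ↦ x^11 on (ℤ_{53})^× is x ↦ x^19, because 11·19 = 209 = 4·52 + 1 ≡ 1 (mod 52) and x^{52} = 1 for x ≠ 0 (Fermat). So φ⁻¹(22) = 22^19 mod 53.
Repeated squaring mod 53: 22^1 ≡ 22, 22^2 ≡ 22² = 484 ≡ 7, 22^4 ≡ 7² = 49, 22^8 ≡ 49² = 2401 ≡ 16, 22^16 ≡ 16² = 256 ≡ 44. Since 19 = 16 + 2 + 1, 22^19 ≡ 44·7·22: 44·7 = 308 ≡ 43, then 43·22 = 946 ≡ 45. So 22^19 ≡ 45 (mod 53).
Hence φ⁻¹(22) = 45.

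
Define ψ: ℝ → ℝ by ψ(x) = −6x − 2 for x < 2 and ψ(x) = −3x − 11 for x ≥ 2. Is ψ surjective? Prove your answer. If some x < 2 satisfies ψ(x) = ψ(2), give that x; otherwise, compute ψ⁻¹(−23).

Both pieces are strictly decreasing (slopes −6 and −3), so each is injective on its own interval.
The left piece maps (−∞, 2) onto (−14, ∞); the right piece maps [2, ∞) onto (−∞, −17].
The union (−14, ∞) ∪ (−∞, −17] omits the interval between −14 and −17; in particular −14 has no preimage. So ψ is not surjective.
Because the two images are disjoint, no x < 2 has ψ(x) = ψ(2), so we compute ψ⁻¹(−23): −23 lies in (−∞, −17], so solve −3x − 11 = −23: x = (−23 + 11)/(−3) = 4.

4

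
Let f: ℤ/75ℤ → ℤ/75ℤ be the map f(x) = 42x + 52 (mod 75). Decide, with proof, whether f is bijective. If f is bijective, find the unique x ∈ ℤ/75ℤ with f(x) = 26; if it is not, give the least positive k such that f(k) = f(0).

We have gcd(42, 75) = 3 > 1. Taking x_1 = 0 and x_2 = 25: f(0) = 52 and f(25) = 42·25 + 52 = 1102 ≡ 52 (mod 75).
So f(0) = f(25) while 0 ≠ 25, so f is not injective, hence not bijective.
Since f is not bijective, we find the least positive k with f(k) = f(0): this means 42k ≡ 0 (mod 75), i.e. 75 ∣ 42k. Since gcd(42, 75) = 3, dividing through by 3 this holds exactly when 25 ∣ 14k, and as gcd(14, 25) = 1, exactly when 25 ∣ k.
The smallest positive such k is 25.

25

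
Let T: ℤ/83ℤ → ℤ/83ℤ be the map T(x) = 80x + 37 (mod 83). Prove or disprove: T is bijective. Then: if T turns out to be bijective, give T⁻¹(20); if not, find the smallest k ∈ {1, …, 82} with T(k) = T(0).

Suppose T(x_1) = T(x_2) in ℤ/83ℤ. Then 80x_1 + 37 ≡ 80x_2 + 37 (mod 83), therefore 80(x_1 − x_2) ≡ 0 (mod 83).
Since gcd(80, 83) = 1, 80 is invertible modulo 83, so x_1 − x_2 ≡ 0 (mod 83), i.e. x_1 = x_2.
We now compute 80⁻¹ mod 83 explicitly. Euclid's algorithm: 83 = 1·80 + 3, 80 = 26·3 + 2, 3 = 1·2 + 1; back-substituting gives 1 = 55·80 − 53·83, so 80⁻¹ ≡ 55 (mod 83).
For any y ∈ ℤ/83ℤ, x = 55(y − 37) mod 83 satisfies T(x) = 80·55(y − 37) + 37 ≡ y (since 80·55 ≡ 1 mod 83). So every y has a preimage.
Thus T is bijective.
Since T is bijective, we find T⁻¹(20): we need 80x ≡ 20 − 37 ≡ 66 (mod 83). Using 80⁻¹ = 55: x ≡ 55·66 = 3630 = 43·83 + 61, so x = 61.
Check: T(61) = 80·61 + 37 = 4917 = 59·83 + 20 ≡ 20 (mod 83).

61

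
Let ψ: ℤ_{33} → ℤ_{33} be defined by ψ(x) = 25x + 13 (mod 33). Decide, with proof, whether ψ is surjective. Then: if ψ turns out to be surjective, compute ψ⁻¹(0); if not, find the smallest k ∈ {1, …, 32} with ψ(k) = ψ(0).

14

Since gcd(25, 33) = 1, 25 is invertible modulo 33. Euclid's algorithm: 33 = 1·25 + 8, 25 = 3·8 + 1; back-substituting gives 1 = 4·25 − 3·33, so 25⁻¹ ≡ 4 (mod 33).
Then y ↦ 4(y − 13) is a two-sided inverse to ψ, so every y ∈ ℤ_{33} has a preimage.
Hence ψ is surjective.
Since ψ is surjective, we find ψ⁻¹(0): we need 25x ≡ 0 − 13 ≡ 20 (mod 33). Using 25⁻¹ = 4: x ≡ 4·20 = 80 = 2·33 + 14, so x = 14.
Check: ψ(14) = 25·14 + 13 = 363 = 11·33 + 0 ≡ 0 (mod 33).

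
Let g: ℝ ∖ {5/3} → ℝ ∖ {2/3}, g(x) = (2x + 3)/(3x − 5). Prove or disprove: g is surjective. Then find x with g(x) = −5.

22/17

For any y ≠ 2/3, solving y(3x − 5) = 2x + 3 for x gives a well-defined x ≠ 5/3. So g is surjective.
Solving g(x) = −5: cross-multiplying gives 2x + 3 = −5(3x − 5), which rearranges to 17x = 22, so x = 22/17.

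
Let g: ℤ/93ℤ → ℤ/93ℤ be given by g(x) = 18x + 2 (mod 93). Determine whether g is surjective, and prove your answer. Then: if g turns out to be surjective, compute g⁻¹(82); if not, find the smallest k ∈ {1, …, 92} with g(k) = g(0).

31

By definition, surjectivity means every element of the codomain has a preimage under g.
Since gcd(18, 93) = 3, we have 18x ≡ 0 (mod 3) for all x, so g(x) ≡ 2 (mod 3).
But 0 ≢ 2 (mod 3), so 0 ∈ ℤ/93ℤ has no preimage. Hence g is not surjective.
Since g is not surjective, we find the least positive k with g(k) = g(0): this means 18k ≡ 0 (mod 93), i.e. 93 ∣ 18k. Since gcd(18, 93) = 3, dividing through by 3 this holds exactly when 31 ∣ 6k, and as gcd(6, 31) = 1, exactly when 31 ∣ k.
The smallest positive such k is 31.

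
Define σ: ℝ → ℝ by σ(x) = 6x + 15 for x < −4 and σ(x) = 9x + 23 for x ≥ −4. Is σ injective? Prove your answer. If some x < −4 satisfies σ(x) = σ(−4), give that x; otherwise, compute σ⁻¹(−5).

-14/3

Both pieces are strictly increasing (slopes 6 and 9), so each is injective on its own interval.
The left piece maps (−∞, −4) onto (−∞, −9); the right piece maps [−4, ∞) onto [−13, ∞).
These images overlap. In particular σ(−4) = −13 (right piece), and solving 6x + 15 = −13 on the left piece gives x = −14/3 < −4.
So σ(−14/3) = σ(−4) with −14/3 ≠ −4, and σ is not injective. This x = −14/3 is the requested value below −4.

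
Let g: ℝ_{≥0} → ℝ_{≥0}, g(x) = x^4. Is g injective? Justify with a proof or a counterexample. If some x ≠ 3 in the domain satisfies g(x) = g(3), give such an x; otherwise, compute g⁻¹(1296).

On ℝ_{≥0}, x ↦ x^4 is strictly increasing, so g(u) = g(v) forces u = v. Thus g is injective.
Since x ↦ x^4 is strictly increasing on ℝ_{≥0}, it is injective there, so no x ≠ 3 in the domain has g(x) = g(3). We therefore compute g⁻¹(1296) = 1296^{1/4} = 6 (indeed 6^4 = 1296).

6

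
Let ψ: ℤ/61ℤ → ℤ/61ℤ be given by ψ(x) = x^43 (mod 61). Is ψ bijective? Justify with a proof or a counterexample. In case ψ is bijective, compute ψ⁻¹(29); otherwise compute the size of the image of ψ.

32

Since 61 is prime, the nonzero elements of ℤ/61ℤ form a cyclic group of order 60.
As gcd(43, 60) = 1, raising to the 43rd power is a bijection on this group: if u^43 ≡ v^43 then (uv^{−1})^43 = 1, and the only element of order dividing gcd(43, 60) = 1 is 1, so u = v.
With ψ(0) = 0 this makes ψ injective on all of ℤ/61ℤ, hence bijective (finite equal-size domain and codomain). In particular ψ is bijective.
Since ψ is bijective, we find the preimage of 29. The inverse of x ↦ x^43 on (ℤ/61ℤ)^× is x ↦ x^7, because 43·7 = 301 = 5·60 + 1 ≡ 1 (mod 60) and x^{60} = 1 for x ≠ 0 (Fermat). So ψ⁻¹(29) = 29^7 mod 61.
Repeated squaring mod 61: 29^1 ≡ 29, 29^2 ≡ 29² = 841 ≡ 48, 29^4 ≡ 48² = 2304 ≡ 47. Since 7 = 4 + 2 + 1, 29^7 ≡ 47·48·29: 47·48 = 2256 ≡ 60, then 60·29 = 1740 ≡ 32. So 29^7 ≡ 32 (mod 61).
Hence ψ⁻¹(29) = 32.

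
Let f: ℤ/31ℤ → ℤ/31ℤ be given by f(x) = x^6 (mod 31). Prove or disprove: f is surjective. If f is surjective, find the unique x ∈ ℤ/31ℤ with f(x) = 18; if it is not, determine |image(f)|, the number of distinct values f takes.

6

f(1) = 1^6 = 1.
f(5): Repeated squaring mod 31: 5^1 ≡ 5, 5^2 ≡ 5² = 25, 5^4 ≡ 25² = 625 ≡ 5. Since 6 = 4 + 2, 5^6 ≡ 5·25: 5·25 = 125 ≡ 1. So 5^6 ≡ 1 (mod 31).
So f(1) = f(5) = 1 while 1 ≠ 5, hence f is not injective.
A non-injective map from the 31-element set ℤ/31ℤ to itself takes at most 30 distinct values, so it cannot be surjective. Hence f is not surjective.
Since f is not surjective, we determine |image(f)|. Computing x^6 mod 31 for each x (by repeated squaring, reducing mod 31 at every step), the values f(0), f(1), …, f(30) are: 0, 1, 2, 16, 4, 1, 1, 4, 8, 8, 2, 4, 2, 16, 8, 16, 16, 8, 16, 2, 4, 2, 8, 8, 4, 1, 1, 4, 16, 2, 1.
The distinct values are {0, 1, 2, 4, 8, 16}; there are 6 of them.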